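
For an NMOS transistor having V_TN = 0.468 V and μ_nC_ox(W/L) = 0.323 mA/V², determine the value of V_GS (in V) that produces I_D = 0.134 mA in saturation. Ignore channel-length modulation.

V_GS = 1.38 V

In saturation I_D = ½ k_n (V_GS − V_TN)², so V_GS − V_TN = √(2 I_D / k_n) = √(2 × 0.134 / 0.323) = 0.911 V.
V_GS = 0.468 + 0.911 = 1.38 V.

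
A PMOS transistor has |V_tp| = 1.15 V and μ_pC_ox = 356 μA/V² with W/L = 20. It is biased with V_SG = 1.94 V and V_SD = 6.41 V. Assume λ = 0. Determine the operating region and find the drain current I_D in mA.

Saturation; I_D = 2.22 mA

k_p = μ_pC_ox · (W/L) = 7.12 mA/V².
V_ov = V_SG − |V_tp| = 1.94 − 1.15 = 0.79 V.
Since V_SD = 6.41 V ≥ V_ov = 0.79 V, the device is in saturation.
I_D = ½ k_p V_ov² = 0.5 × 7.12 × 0.79² = 2.22 mA.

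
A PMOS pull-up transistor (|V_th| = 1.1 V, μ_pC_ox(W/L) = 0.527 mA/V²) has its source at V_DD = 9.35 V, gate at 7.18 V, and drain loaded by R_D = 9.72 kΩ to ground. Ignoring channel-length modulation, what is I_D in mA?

I_D = 0.302 mA

V_SG = V_DD − V_G = 9.35 − 7.18 = 2.17 V, so V_ov = 2.17 − 1.1 = 1.07 V.
Assume saturation: I_D = ½ k_p V_ov² = 0.5 × 0.527 × 1.07² = 0.302 mA, giving V_SD = V_DD − I_D R_D = 9.35 − 0.302 × 9.72 = 6.42 V.
V_SD = 6.42 V ≥ V_ov = 1.07 V, confirming saturation.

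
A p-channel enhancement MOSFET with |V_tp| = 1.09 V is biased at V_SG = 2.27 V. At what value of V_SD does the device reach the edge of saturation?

V_SD,sat = 1.18 V

The boundary between triode and saturation is V_SD = V_SG − |V_tp| = V_ov.
V_ov = 2.27 − 1.09 = 1.18 V.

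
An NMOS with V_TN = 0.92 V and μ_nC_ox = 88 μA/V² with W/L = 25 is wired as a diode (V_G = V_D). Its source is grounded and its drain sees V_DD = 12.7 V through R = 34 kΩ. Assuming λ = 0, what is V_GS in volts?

With gate tied to drain, V_GS = V_DS ≥ V_GS − V_TN, so the device is in saturation.
k_n = μ_nC_ox · (W/L) = 2.2 mA/V².
KCL at the drain: ½ k_n (V_GS − V_TN)² = (V_DD − V_GS)/R.
Let x = V_GS − 0.92. Then 37.4 x² + x − 11.78 = 0, giving x = 0.548 V (positive root), so V_GS = 1.47 V.
I_D = (V_DD − V_GS)/R = (12.7 − 1.47) / 34 = 0.33 mA.

V_GS = 1.47 V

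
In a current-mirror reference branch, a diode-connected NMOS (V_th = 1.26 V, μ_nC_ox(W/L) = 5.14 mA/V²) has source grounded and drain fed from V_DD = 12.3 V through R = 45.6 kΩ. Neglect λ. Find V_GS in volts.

With gate tied to drain, V_GS = V_DS ≥ V_GS − V_th, so the device is in saturation.
KCL at the drain: ½ k_n (V_GS − V_th)² = (V_DD − V_GS)/R.
Let x = V_GS − 1.26. Then 117 x² + x − 11.04 = 0, giving x = 0.303 V (positive root), so V_GS = 1.56 V.
I_D = (V_DD − V_GS)/R = (12.3 − 1.56) / 45.6 = 0.235 mA.

V_GS = 1.56 V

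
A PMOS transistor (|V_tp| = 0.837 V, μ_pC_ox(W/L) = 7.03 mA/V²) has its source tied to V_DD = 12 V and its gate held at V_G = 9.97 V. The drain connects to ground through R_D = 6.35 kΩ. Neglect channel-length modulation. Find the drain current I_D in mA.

I_D = 1.85 mA

V_SG = V_DD − V_G = 12 − 9.97 = 2.03 V, so V_ov = 2.03 − 0.837 = 1.19 V.
Assume saturation: I_D = ½ k_p V_ov² = 0.5 × 7.03 × 1.19² = 5 mA, giving V_SD = V_DD − I_D R_D = 12 − 5 × 6.35 = -19.8 V.
But -19.8 V < V_ov = 1.19 V, so the device is actually in triode.
In triode I_D = k_p[V_ov V_SD − ½ V_SD²] and I_D = (V_DD − V_SD)/R_D. Equating: 22.3 V_SD² − 54.26 V_SD + 12 = 0, giving V_SD = 0.246 V (the root below V_ov).
I_D = (12 − 0.246) / 6.35 = 1.85 mA.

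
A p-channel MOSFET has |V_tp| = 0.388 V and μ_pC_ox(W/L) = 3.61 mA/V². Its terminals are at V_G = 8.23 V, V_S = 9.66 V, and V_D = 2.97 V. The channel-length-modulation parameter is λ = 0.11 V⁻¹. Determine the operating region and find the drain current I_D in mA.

V_SG = V_S − V_G = 9.66 − 8.23 = 1.43 V; V_SD = V_S − V_D = 9.66 − 2.97 = 6.69 V.
V_ov = V_SG − |V_tp| = 1.43 − 0.388 = 1.04 V.
Since V_SD = 6.69 V ≥ V_ov = 1.04 V, the device is in saturation.
I_D = ½ k_p V_ov² (1 + λ V_SD) = 0.5 × 3.61 × 1.04² × (1 + 0.11 × 6.69) = 3.4 mA.

Saturation; I_D = 3.40 mA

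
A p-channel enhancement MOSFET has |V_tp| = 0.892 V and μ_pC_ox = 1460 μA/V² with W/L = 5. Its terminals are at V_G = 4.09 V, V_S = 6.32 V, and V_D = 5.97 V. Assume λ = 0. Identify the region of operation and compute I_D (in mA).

Triode; I_D = 2.97 mA

V_SG = V_S − V_G = 6.32 − 4.09 = 2.23 V; V_SD = V_S − V_D = 6.32 − 5.97 = 0.35 V.
k_p = μ_pC_ox · (W/L) = 7.3 mA/V².
V_ov = V_SG − |V_tp| = 2.23 − 0.892 = 1.34 V.
Since V_SD = 0.35 V < V_ov = 1.34 V, the device is in the triode region.
I_D = k_p [V_ov · V_SD − ½ V_SD²] = 7.3 × [1.34 × 0.35 − 0.5 × 0.35²] = 2.97 mA.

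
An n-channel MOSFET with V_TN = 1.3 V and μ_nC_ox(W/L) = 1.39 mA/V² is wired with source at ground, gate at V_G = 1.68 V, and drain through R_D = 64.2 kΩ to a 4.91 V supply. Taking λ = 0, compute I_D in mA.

I_D = 0.0736 mA

V_GS = V_G = 1.68 V, so V_ov = 1.68 − 1.3 = 0.38 V.
Assume saturation: I_D = ½ k_n V_ov² = 0.5 × 1.39 × 0.38² = 0.1 mA, giving V_DS = V_DD − I_D R_D = 4.91 − 0.1 × 64.2 = -1.53 V.
But -1.53 V < V_ov = 0.38 V, so the device is actually in triode.
In triode I_D = k_n[V_ov V_DS − ½ V_DS²] and I_D = (V_DD − V_DS)/R_D. Equating: 44.6 V_DS² − 34.91 V_DS + 4.91 = 0, giving V_DS = 0.184 V (the root below V_ov).
I_D = (4.91 − 0.184) / 64.2 = 0.0736 mA.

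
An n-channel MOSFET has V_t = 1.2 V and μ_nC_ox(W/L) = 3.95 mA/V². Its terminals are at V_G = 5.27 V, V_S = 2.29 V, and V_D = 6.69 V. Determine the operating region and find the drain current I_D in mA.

V_GS = V_G − V_S = 5.27 − 2.29 = 2.98 V; V_DS = V_D − V_S = 6.69 − 2.29 = 4.4 V.
V_ov = V_GS − V_t = 2.98 − 1.2 = 1.78 V.
Since V_DS = 4.4 V ≥ V_ov = 1.78 V, the device is in saturation.
I_D = ½ k_n V_ov² = 0.5 × 3.95 × 1.78² = 6.26 mA.

Saturation; I_D = 6.26 mA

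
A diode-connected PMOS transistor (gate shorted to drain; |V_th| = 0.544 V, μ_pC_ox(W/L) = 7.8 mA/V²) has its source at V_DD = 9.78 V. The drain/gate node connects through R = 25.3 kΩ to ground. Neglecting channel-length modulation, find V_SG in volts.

V_SG = 0.845 V

With gate tied to drain, V_SG = V_SD ≥ V_SG − |V_th|, so the device is in saturation.
KCL at the drain: ½ k_p (V_SG − |V_th|)² = (V_DD − V_SG)/R.
Let x = V_SG − 0.544. Then 98.7 x² + x − 9.236 = 0, giving x = 0.301 V (positive root), so V_SG = 0.845 V.
I_D = (V_DD − V_SG)/R = (9.78 − 0.845) / 25.3 = 0.353 mA.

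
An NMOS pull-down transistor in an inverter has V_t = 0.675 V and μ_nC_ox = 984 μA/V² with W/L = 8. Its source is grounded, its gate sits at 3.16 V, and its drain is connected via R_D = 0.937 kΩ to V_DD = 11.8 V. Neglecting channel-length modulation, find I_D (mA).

V_GS = V_G = 3.16 V, so V_ov = 3.16 − 0.675 = 2.49 V.
k_n = μ_nC_ox · (W/L) = 7.872 mA/V².
Assume saturation: I_D = ½ k_n V_ov² = 0.5 × 7.872 × 2.49² = 24.3 mA, giving V_DS = V_DD − I_D R_D = 11.8 − 24.3 × 0.937 = -11 V.
But -11 V < V_ov = 2.49 V, so the device is actually in triode.
In triode I_D = k_n[V_ov V_DS − ½ V_DS²] and I_D = (V_DD − V_DS)/R_D. Equating: 3.69 V_DS² − 19.33 V_DS + 11.8 = 0, giving V_DS = 0.705 V (the root below V_ov).
I_D = (11.8 − 0.705) / 0.937 = 11.8 mA.

I_D = 11.8 mA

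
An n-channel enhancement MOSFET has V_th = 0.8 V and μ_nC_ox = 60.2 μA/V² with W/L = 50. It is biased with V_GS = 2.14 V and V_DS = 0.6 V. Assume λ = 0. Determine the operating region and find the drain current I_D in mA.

Triode; I_D = 1.88 mA

k_n = μ_nC_ox · (W/L) = 3.01 mA/V².
V_ov = V_GS − V_th = 2.14 − 0.8 = 1.34 V.
Since V_DS = 0.6 V < V_ov = 1.34 V, the device is in the triode region.
I_D = k_n [V_ov · V_DS − ½ V_DS²] = 3.01 × [1.34 × 0.6 − 0.5 × 0.6²] = 1.88 mA.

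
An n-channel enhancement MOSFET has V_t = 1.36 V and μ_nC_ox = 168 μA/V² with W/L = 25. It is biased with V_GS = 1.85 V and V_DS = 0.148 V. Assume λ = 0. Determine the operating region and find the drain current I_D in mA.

k_n = μ_nC_ox · (W/L) = 4.2 mA/V².
V_ov = V_GS − V_t = 1.85 − 1.36 = 0.49 V.
Since V_DS = 0.148 V < V_ov = 0.49 V, the device is in the triode region.
I_D = k_n [V_ov · V_DS − ½ V_DS²] = 4.2 × [0.49 × 0.148 − 0.5 × 0.148²] = 0.259 mA.

Triode; I_D = 0.259 mA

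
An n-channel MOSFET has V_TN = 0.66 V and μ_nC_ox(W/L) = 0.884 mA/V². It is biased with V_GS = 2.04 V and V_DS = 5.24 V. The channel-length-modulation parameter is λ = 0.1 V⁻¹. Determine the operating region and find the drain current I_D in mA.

Saturation; I_D = 1.28 mA

V_ov = V_GS − V_TN = 2.04 − 0.66 = 1.38 V.
Since V_DS = 5.24 V ≥ V_ov = 1.38 V, the device is in saturation.
I_D = ½ k_n V_ov² (1 + λ V_DS) = 0.5 × 0.884 × 1.38² × (1 + 0.1 × 5.24) = 1.28 mA.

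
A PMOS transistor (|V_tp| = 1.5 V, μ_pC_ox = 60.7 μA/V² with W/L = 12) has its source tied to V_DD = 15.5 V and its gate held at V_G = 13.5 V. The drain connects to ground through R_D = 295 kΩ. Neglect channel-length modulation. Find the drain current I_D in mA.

I_D = 0.0520 mA

V_SG = V_DD − V_G = 15.5 − 13.5 = 2 V, so V_ov = 2 − 1.5 = 0.5 V.
k_p = μ_pC_ox · (W/L) = 0.7284 mA/V².
Assume saturation: I_D = ½ k_p V_ov² = 0.5 × 0.7284 × 0.5² = 0.0911 mA, giving V_SD = V_DD − I_D R_D = 15.5 − 0.0911 × 295 = -11.4 V.
But -11.4 V < V_ov = 0.5 V, so the device is actually in triode.
In triode I_D = k_p[V_ov V_SD − ½ V_SD²] and I_D = (V_DD − V_SD)/R_D. Equating: 107 V_SD² − 108.4 V_SD + 15.5 = 0, giving V_SD = 0.172 V (the root below V_ov).
I_D = (15.5 − 0.172) / 295 = 0.052 mA.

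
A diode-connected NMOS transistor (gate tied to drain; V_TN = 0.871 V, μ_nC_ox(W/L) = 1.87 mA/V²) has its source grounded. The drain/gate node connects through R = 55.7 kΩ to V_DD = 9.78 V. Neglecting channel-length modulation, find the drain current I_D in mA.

I_D = 0.153 mA

With gate tied to drain, V_GS = V_DS ≥ V_GS − V_TN, so the device is in saturation.
KCL at the drain: ½ k_n (V_GS − V_TN)² = (V_DD − V_GS)/R.
Let x = V_GS − 0.871. Then 52.1 x² + x − 8.909 = 0, giving x = 0.404 V (positive root), so V_GS = 1.28 V.
I_D = (V_DD − V_GS)/R = (9.78 − 1.28) / 55.7 = 0.153 mA.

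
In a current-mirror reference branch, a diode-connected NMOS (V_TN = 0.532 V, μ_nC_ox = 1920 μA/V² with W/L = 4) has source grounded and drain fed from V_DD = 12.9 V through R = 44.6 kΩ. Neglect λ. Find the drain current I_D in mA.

With gate tied to drain, V_GS = V_DS ≥ V_GS − V_TN, so the device is in saturation.
k_n = μ_nC_ox · (W/L) = 7.68 mA/V².
KCL at the drain: ½ k_n (V_GS − V_TN)² = (V_DD − V_GS)/R.
Let x = V_GS − 0.532. Then 171 x² + x − 12.37 = 0, giving x = 0.266 V (positive root), so V_GS = 0.798 V.
I_D = (V_DD − V_GS)/R = (12.9 − 0.798) / 44.6 = 0.271 mA.

I_D = 0.271 mA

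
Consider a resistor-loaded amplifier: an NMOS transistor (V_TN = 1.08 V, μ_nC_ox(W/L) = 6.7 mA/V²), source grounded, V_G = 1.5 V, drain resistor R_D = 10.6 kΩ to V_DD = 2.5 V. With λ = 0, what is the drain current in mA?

I_D = 0.227 mA

V_GS = V_G = 1.5 V, so V_ov = 1.5 − 1.08 = 0.42 V.
Assume saturation: I_D = ½ k_n V_ov² = 0.5 × 6.7 × 0.42² = 0.591 mA, giving V_DS = V_DD − I_D R_D = 2.5 − 0.591 × 10.6 = -3.76 V.
But -3.76 V < V_ov = 0.42 V, so the device is actually in triode.
In triode I_D = k_n[V_ov V_DS − ½ V_DS²] and I_D = (V_DD − V_DS)/R_D. Equating: 35.5 V_DS² − 30.83 V_DS + 2.5 = 0, giving V_DS = 0.0905 V (the root below V_ov).
I_D = (2.5 − 0.0905) / 10.6 = 0.227 mA.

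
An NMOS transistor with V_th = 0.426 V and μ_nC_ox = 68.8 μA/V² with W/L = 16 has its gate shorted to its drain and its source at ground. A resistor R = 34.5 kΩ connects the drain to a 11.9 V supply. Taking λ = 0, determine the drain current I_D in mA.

With gate tied to drain, V_GS = V_DS ≥ V_GS − V_th, so the device is in saturation.
k_n = μ_nC_ox · (W/L) = 1.101 mA/V².
KCL at the drain: ½ k_n (V_GS − V_th)² = (V_DD − V_GS)/R.
Let x = V_GS − 0.426. Then 19 x² + x − 11.47 = 0, giving x = 0.751 V (positive root), so V_GS = 1.18 V.
I_D = (V_DD − V_GS)/R = (11.9 − 1.18) / 34.5 = 0.311 mA.

I_D = 0.311 mA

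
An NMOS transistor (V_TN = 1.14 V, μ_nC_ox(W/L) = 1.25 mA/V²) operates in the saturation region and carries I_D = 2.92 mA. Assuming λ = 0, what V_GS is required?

V_GS = 3.30 V

In saturation I_D = ½ k_n (V_GS − V_TN)², so V_GS − V_TN = √(2 I_D / k_n) = √(2 × 2.92 / 1.25) = 2.16 V.
V_GS = 1.14 + 2.16 = 3.3 V.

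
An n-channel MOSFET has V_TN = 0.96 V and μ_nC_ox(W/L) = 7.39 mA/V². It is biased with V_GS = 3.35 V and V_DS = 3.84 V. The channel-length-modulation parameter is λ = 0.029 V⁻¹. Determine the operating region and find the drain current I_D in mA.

Saturation; I_D = 23.5 mA

V_ov = V_GS − V_TN = 3.35 − 0.96 = 2.39 V.
Since V_DS = 3.84 V ≥ V_ov = 2.39 V, the device is in saturation.
I_D = ½ k_n V_ov² (1 + λ V_DS) = 0.5 × 7.39 × 2.39² × (1 + 0.029 × 3.84) = 23.5 mA.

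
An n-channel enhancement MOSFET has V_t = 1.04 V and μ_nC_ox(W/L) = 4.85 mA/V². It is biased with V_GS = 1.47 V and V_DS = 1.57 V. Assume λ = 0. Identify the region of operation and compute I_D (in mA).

Saturation; I_D = 0.448 mA

V_ov = V_GS − V_t = 1.47 − 1.04 = 0.43 V.
Since V_DS = 1.57 V ≥ V_ov = 0.43 V, the device is in saturation.
I_D = ½ k_n V_ov² = 0.5 × 4.85 × 0.43² = 0.448 mA.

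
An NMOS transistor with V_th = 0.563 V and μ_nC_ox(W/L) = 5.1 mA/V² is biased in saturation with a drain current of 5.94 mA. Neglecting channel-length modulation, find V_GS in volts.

In saturation I_D = ½ k_n (V_GS − V_th)², so V_GS − V_th = √(2 I_D / k_n) = √(2 × 5.94 / 5.1) = 1.53 V.
V_GS = 0.563 + 1.53 = 2.09 V.

V_GS = 2.09 V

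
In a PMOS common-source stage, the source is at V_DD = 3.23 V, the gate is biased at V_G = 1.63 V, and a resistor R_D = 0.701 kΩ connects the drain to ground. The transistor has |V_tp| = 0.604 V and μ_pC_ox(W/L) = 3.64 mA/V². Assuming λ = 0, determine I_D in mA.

I_D = 1.81 mA

V_SG = V_DD − V_G = 3.23 − 1.63 = 1.6 V, so V_ov = 1.6 − 0.604 = 0.996 V.
Assume saturation: I_D = ½ k_p V_ov² = 0.5 × 3.64 × 0.996² = 1.81 mA, giving V_SD = V_DD − I_D R_D = 3.23 − 1.81 × 0.701 = 1.96 V.
V_SD = 1.96 V ≥ V_ov = 0.996 V, confirming saturation.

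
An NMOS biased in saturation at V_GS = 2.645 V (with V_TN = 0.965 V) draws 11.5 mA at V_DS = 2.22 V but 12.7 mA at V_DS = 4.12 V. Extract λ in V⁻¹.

With V_GS fixed, I_D ∝ (1 + λ V_DS) in saturation, so I_D2/I_D1 = (1 + λ V_DS2)/(1 + λ V_DS1).
12.7/11.5 = 1.104 = (1 + 4.12 λ)/(1 + 2.22 λ).
Solving: λ (I_D1 V_DS2 − I_D2 V_DS1) = I_D2 − I_D1, so λ = (12.7 − 11.5) / (11.5 × 4.12 − 12.7 × 2.22) = 1.2 / 19.2 = 0.0625 V⁻¹.

λ = 0.0625 V⁻¹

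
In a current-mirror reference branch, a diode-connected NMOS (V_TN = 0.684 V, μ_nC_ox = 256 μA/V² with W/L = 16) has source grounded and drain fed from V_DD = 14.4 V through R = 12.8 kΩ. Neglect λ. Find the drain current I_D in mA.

I_D = 1.02 mA

With gate tied to drain, V_GS = V_DS ≥ V_GS − V_TN, so the device is in saturation.
k_n = μ_nC_ox · (W/L) = 4.096 mA/V².
KCL at the drain: ½ k_n (V_GS − V_TN)² = (V_DD − V_GS)/R.
Let x = V_GS − 0.684. Then 26.2 x² + x − 13.72 = 0, giving x = 0.705 V (positive root), so V_GS = 1.39 V.
I_D = (V_DD − V_GS)/R = (14.4 − 1.39) / 12.8 = 1.02 mA.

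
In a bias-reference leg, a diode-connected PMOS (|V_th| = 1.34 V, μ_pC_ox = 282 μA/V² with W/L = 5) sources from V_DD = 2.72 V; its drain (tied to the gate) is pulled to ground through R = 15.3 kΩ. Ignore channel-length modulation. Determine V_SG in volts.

With gate tied to drain, V_SG = V_SD ≥ V_SG − |V_th|, so the device is in saturation.
k_p = μ_pC_ox · (W/L) = 1.41 mA/V².
KCL at the drain: ½ k_p (V_SG − |V_th|)² = (V_DD − V_SG)/R.
Let x = V_SG − 1.34. Then 10.8 x² + x − 1.38 = 0, giving x = 0.314 V (positive root), so V_SG = 1.65 V.
I_D = (V_DD − V_SG)/R = (2.72 − 1.65) / 15.3 = 0.0697 mA.

V_SG = 1.65 V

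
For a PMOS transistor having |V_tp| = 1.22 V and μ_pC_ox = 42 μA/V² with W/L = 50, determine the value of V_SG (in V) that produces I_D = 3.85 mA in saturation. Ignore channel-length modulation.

k_p = μ_pC_ox · (W/L) = 2.1 mA/V².
In saturation I_D = ½ k_p (V_SG − |V_tp|)², so V_SG − |V_tp| = √(2 I_D / k_p) = √(2 × 3.85 / 2.1) = 1.91 V.
V_SG = 1.22 + 1.91 = 3.13 V.

V_SG = 3.13 V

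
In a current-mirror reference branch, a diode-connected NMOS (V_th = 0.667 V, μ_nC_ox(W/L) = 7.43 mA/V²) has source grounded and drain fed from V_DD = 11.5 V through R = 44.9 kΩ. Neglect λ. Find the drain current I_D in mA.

With gate tied to drain, V_GS = V_DS ≥ V_GS − V_th, so the device is in saturation.
KCL at the drain: ½ k_n (V_GS − V_th)² = (V_DD − V_GS)/R.
Let x = V_GS − 0.667. Then 167 x² + x − 10.83 = 0, giving x = 0.252 V (positive root), so V_GS = 0.919 V.
I_D = (V_DD − V_GS)/R = (11.5 − 0.919) / 44.9 = 0.236 mA.

I_D = 0.236 mA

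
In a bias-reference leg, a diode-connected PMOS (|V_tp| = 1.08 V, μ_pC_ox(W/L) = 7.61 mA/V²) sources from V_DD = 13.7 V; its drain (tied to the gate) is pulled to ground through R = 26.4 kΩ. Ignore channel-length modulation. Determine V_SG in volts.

V_SG = 1.43 V

With gate tied to drain, V_SG = V_SD ≥ V_SG − |V_tp|, so the device is in saturation.
KCL at the drain: ½ k_p (V_SG − |V_tp|)² = (V_DD − V_SG)/R.
Let x = V_SG − 1.08. Then 100 x² + x − 12.62 = 0, giving x = 0.35 V (positive root), so V_SG = 1.43 V.
I_D = (V_DD − V_SG)/R = (13.7 − 1.43) / 26.4 = 0.465 mA.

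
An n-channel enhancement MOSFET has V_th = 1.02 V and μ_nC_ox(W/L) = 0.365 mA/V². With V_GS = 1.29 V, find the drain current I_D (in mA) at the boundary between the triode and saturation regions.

At the boundary V_DS = V_ov = V_GS − V_th = 1.29 − 1.02 = 0.27 V.
I_D = ½ k_n V_ov² = 0.5 × 0.365 × 0.27² = 0.0133 mA.

I_D = 0.0133 mA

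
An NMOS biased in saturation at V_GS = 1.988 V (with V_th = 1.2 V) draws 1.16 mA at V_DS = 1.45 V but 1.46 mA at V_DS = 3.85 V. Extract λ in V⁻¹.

λ = 0.128 V⁻¹

With V_GS fixed, I_D ∝ (1 + λ V_DS) in saturation, so I_D2/I_D1 = (1 + λ V_DS2)/(1 + λ V_DS1).
1.46/1.16 = 1.259 = (1 + 3.85 λ)/(1 + 1.45 λ).
Solving: λ (I_D1 V_DS2 − I_D2 V_DS1) = I_D2 − I_D1, so λ = (1.46 − 1.16) / (1.16 × 3.85 − 1.46 × 1.45) = 0.3 / 2.35 = 0.128 V⁻¹.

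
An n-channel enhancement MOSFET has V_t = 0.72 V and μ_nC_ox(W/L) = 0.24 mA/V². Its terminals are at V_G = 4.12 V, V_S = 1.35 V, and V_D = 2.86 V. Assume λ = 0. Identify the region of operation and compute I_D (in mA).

V_GS = V_G − V_S = 4.12 − 1.35 = 2.77 V; V_DS = V_D − V_S = 2.86 − 1.35 = 1.51 V.
V_ov = V_GS − V_t = 2.77 − 0.72 = 2.05 V.
Since V_DS = 1.51 V < V_ov = 2.05 V, the device is in the triode region.
I_D = k_n [V_ov · V_DS − ½ V_DS²] = 0.24 × [2.05 × 1.51 − 0.5 × 1.51²] = 0.469 mA.

Triode; I_D = 0.469 mA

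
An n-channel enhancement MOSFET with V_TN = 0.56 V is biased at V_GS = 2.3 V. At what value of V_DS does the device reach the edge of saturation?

V_DS,sat = 1.74 V

The boundary between triode and saturation is V_DS = V_GS − V_TN = V_ov.
V_ov = 2.3 − 0.56 = 1.74 V.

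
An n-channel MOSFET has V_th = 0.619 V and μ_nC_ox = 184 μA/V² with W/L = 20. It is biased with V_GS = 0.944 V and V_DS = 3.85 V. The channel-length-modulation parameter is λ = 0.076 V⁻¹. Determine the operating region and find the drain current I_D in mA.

k_n = μ_nC_ox · (W/L) = 3.68 mA/V².
V_ov = V_GS − V_th = 0.944 − 0.619 = 0.325 V.
Since V_DS = 3.85 V ≥ V_ov = 0.325 V, the device is in saturation.
I_D = ½ k_n V_ov² (1 + λ V_DS) = 0.5 × 3.68 × 0.325² × (1 + 0.076 × 3.85) = 0.251 mA.

Saturation; I_D = 0.251 mA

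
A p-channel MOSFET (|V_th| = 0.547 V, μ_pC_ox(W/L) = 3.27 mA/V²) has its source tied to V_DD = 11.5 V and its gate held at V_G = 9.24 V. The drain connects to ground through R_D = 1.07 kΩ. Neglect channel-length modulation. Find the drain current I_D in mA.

I_D = 4.80 mA

V_SG = V_DD − V_G = 11.5 − 9.24 = 2.26 V, so V_ov = 2.26 − 0.547 = 1.71 V.
Assume saturation: I_D = ½ k_p V_ov² = 0.5 × 3.27 × 1.71² = 4.8 mA, giving V_SD = V_DD − I_D R_D = 11.5 − 4.8 × 1.07 = 6.37 V.
V_SD = 6.37 V ≥ V_ov = 1.71 V, confirming saturation.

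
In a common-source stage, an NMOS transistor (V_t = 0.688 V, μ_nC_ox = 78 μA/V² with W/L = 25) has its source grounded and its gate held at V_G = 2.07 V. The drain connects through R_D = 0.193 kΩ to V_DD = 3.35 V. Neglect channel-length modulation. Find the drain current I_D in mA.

I_D = 1.86 mA

V_GS = V_G = 2.07 V, so V_ov = 2.07 − 0.688 = 1.38 V.
k_n = μ_nC_ox · (W/L) = 1.95 mA/V².
Assume saturation: I_D = ½ k_n V_ov² = 0.5 × 1.95 × 1.38² = 1.86 mA, giving V_DS = V_DD − I_D R_D = 3.35 − 1.86 × 0.193 = 2.99 V.
V_DS = 2.99 V ≥ V_ov = 1.38 V, confirming saturation.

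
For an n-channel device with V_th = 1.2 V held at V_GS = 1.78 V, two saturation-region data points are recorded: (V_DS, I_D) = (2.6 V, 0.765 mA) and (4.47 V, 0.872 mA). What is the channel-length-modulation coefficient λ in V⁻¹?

λ = 0.0929 V⁻¹

With V_GS fixed, I_D ∝ (1 + λ V_DS) in saturation, so I_D2/I_D1 = (1 + λ V_DS2)/(1 + λ V_DS1).
0.872/0.765 = 1.14 = (1 + 4.47 λ)/(1 + 2.6 λ).
Solving: λ (I_D1 V_DS2 − I_D2 V_DS1) = I_D2 − I_D1, so λ = (0.872 − 0.765) / (0.765 × 4.47 − 0.872 × 2.6) = 0.107 / 1.15 = 0.0929 V⁻¹.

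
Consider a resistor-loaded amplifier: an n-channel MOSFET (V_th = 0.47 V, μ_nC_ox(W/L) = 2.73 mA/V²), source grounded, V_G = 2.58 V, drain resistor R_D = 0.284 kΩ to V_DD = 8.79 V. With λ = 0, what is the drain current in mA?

V_GS = V_G = 2.58 V, so V_ov = 2.58 − 0.47 = 2.11 V.
Assume saturation: I_D = ½ k_n V_ov² = 0.5 × 2.73 × 2.11² = 6.08 mA, giving V_DS = V_DD − I_D R_D = 8.79 − 6.08 × 0.284 = 7.06 V.
V_DS = 7.06 V ≥ V_ov = 2.11 V, confirming saturation.

I_D = 6.08 mA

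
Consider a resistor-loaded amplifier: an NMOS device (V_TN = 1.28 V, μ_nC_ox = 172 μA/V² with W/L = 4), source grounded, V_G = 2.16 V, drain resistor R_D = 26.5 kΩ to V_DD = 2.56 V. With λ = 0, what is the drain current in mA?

V_GS = V_G = 2.16 V, so V_ov = 2.16 − 1.28 = 0.88 V.
k_n = μ_nC_ox · (W/L) = 0.688 mA/V².
Assume saturation: I_D = ½ k_n V_ov² = 0.5 × 0.688 × 0.88² = 0.266 mA, giving V_DS = V_DD − I_D R_D = 2.56 − 0.266 × 26.5 = -4.5 V.
But -4.5 V < V_ov = 0.88 V, so the device is actually in triode.
In triode I_D = k_n[V_ov V_DS − ½ V_DS²] and I_D = (V_DD − V_DS)/R_D. Equating: 9.12 V_DS² − 17.04 V_DS + 2.56 = 0, giving V_DS = 0.165 V (the root below V_ov).
I_D = (2.56 − 0.165) / 26.5 = 0.0904 mA.

I_D = 0.0904 mA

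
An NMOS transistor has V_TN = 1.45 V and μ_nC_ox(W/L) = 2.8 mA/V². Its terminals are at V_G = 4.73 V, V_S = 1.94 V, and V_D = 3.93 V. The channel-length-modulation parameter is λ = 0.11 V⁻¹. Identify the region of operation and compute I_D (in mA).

Saturation; I_D = 3.06 mA

V_GS = V_G − V_S = 4.73 − 1.94 = 2.79 V; V_DS = V_D − V_S = 3.93 − 1.94 = 1.99 V.
V_ov = V_GS − V_TN = 2.79 − 1.45 = 1.34 V.
Since V_DS = 1.99 V ≥ V_ov = 1.34 V, the device is in saturation.
I_D = ½ k_n V_ov² (1 + λ V_DS) = 0.5 × 2.8 × 1.34² × (1 + 0.11 × 1.99) = 3.06 mA.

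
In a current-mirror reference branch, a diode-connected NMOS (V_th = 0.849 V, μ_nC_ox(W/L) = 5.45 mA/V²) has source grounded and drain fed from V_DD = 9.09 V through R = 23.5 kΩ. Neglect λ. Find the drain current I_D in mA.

I_D = 0.336 mA

With gate tied to drain, V_GS = V_DS ≥ V_GS − V_th, so the device is in saturation.
KCL at the drain: ½ k_n (V_GS − V_th)² = (V_DD − V_GS)/R.
Let x = V_GS − 0.849. Then 64 x² + x − 8.241 = 0, giving x = 0.351 V (positive root), so V_GS = 1.2 V.
I_D = (V_DD − V_GS)/R = (9.09 − 1.2) / 23.5 = 0.336 mA.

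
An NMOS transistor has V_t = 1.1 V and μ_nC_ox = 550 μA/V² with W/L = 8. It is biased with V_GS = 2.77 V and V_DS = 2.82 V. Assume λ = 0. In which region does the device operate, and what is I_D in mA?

k_n = μ_nC_ox · (W/L) = 4.4 mA/V².
V_ov = V_GS − V_t = 2.77 − 1.1 = 1.67 V.
Since V_DS = 2.82 V ≥ V_ov = 1.67 V, the device is in saturation.
I_D = ½ k_n V_ov² = 0.5 × 4.4 × 1.67² = 6.14 mA.

Saturation; I_D = 6.14 mA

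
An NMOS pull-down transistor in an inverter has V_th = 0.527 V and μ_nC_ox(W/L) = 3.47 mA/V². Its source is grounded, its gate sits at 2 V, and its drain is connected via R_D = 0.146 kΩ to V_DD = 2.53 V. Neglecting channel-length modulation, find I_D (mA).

V_GS = V_G = 2 V, so V_ov = 2 − 0.527 = 1.47 V.
Assume saturation: I_D = ½ k_n V_ov² = 0.5 × 3.47 × 1.47² = 3.76 mA, giving V_DS = V_DD − I_D R_D = 2.53 − 3.76 × 0.146 = 1.98 V.
V_DS = 1.98 V ≥ V_ov = 1.47 V, confirming saturation.

I_D = 3.76 mA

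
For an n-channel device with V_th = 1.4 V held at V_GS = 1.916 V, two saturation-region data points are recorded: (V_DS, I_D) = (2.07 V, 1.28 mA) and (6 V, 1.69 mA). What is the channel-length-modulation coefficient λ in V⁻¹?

With V_GS fixed, I_D ∝ (1 + λ V_DS) in saturation, so I_D2/I_D1 = (1 + λ V_DS2)/(1 + λ V_DS1).
1.69/1.28 = 1.32 = (1 + 6 λ)/(1 + 2.07 λ).
Solving: λ (I_D1 V_DS2 − I_D2 V_DS1) = I_D2 − I_D1, so λ = (1.69 − 1.28) / (1.28 × 6 − 1.69 × 2.07) = 0.41 / 4.18 = 0.098 V⁻¹.

λ = 0.0980 V⁻¹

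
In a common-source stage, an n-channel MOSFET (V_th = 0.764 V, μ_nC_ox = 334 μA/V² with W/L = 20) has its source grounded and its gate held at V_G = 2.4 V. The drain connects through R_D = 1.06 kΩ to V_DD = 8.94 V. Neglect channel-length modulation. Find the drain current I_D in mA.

I_D = 7.51 mA

V_GS = V_G = 2.4 V, so V_ov = 2.4 − 0.764 = 1.64 V.
k_n = μ_nC_ox · (W/L) = 6.68 mA/V².
Assume saturation: I_D = ½ k_n V_ov² = 0.5 × 6.68 × 1.64² = 8.94 mA, giving V_DS = V_DD − I_D R_D = 8.94 − 8.94 × 1.06 = -0.536 V.
But -0.536 V < V_ov = 1.64 V, so the device is actually in triode.
In triode I_D = k_n[V_ov V_DS − ½ V_DS²] and I_D = (V_DD − V_DS)/R_D. Equating: 3.54 V_DS² − 12.58 V_DS + 8.94 = 0, giving V_DS = 0.981 V (the root below V_ov).
I_D = (8.94 − 0.981) / 1.06 = 7.51 mA.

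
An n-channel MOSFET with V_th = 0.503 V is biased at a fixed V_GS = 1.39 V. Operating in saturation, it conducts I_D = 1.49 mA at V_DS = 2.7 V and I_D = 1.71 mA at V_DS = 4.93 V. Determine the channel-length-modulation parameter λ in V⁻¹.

λ = 0.0806 V⁻¹

With V_GS fixed, I_D ∝ (1 + λ V_DS) in saturation, so I_D2/I_D1 = (1 + λ V_DS2)/(1 + λ V_DS1).
1.71/1.49 = 1.148 = (1 + 4.93 λ)/(1 + 2.7 λ).
Solving: λ (I_D1 V_DS2 − I_D2 V_DS1) = I_D2 − I_D1, so λ = (1.71 − 1.49) / (1.49 × 4.93 − 1.71 × 2.7) = 0.22 / 2.73 = 0.0806 V⁻¹.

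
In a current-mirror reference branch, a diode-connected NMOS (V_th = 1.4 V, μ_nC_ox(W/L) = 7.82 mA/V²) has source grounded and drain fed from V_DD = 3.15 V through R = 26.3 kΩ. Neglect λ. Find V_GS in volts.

V_GS = 1.53 V

With gate tied to drain, V_GS = V_DS ≥ V_GS − V_th, so the device is in saturation.
KCL at the drain: ½ k_n (V_GS − V_th)² = (V_DD − V_GS)/R.
Let x = V_GS − 1.4. Then 103 x² + x − 1.75 = 0, giving x = 0.126 V (positive root), so V_GS = 1.53 V.
I_D = (V_DD − V_GS)/R = (3.15 − 1.53) / 26.3 = 0.0618 mA.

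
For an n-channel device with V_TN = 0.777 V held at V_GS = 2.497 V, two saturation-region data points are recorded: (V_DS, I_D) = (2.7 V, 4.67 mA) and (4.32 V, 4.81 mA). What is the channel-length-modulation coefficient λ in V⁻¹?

λ = 0.0195 V⁻¹

With V_GS fixed, I_D ∝ (1 + λ V_DS) in saturation, so I_D2/I_D1 = (1 + λ V_DS2)/(1 + λ V_DS1).
4.81/4.67 = 1.03 = (1 + 4.32 λ)/(1 + 2.7 λ).
Solving: λ (I_D1 V_DS2 − I_D2 V_DS1) = I_D2 − I_D1, so λ = (4.81 − 4.67) / (4.67 × 4.32 − 4.81 × 2.7) = 0.14 / 7.19 = 0.0195 V⁻¹.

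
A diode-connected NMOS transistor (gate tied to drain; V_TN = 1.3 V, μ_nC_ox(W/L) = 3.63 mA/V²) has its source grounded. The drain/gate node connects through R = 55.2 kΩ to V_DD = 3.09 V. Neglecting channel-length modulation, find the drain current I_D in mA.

I_D = 0.0301 mA

With gate tied to drain, V_GS = V_DS ≥ V_GS − V_TN, so the device is in saturation.
KCL at the drain: ½ k_n (V_GS − V_TN)² = (V_DD − V_GS)/R.
Let x = V_GS − 1.3. Then 100 x² + x − 1.79 = 0, giving x = 0.129 V (positive root), so V_GS = 1.43 V.
I_D = (V_DD − V_GS)/R = (3.09 − 1.43) / 55.2 = 0.0301 mA.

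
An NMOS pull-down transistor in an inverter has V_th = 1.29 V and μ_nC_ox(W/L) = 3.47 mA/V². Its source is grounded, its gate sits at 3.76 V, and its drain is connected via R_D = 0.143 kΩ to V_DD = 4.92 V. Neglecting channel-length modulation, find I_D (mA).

V_GS = V_G = 3.76 V, so V_ov = 3.76 − 1.29 = 2.47 V.
Assume saturation: I_D = ½ k_n V_ov² = 0.5 × 3.47 × 2.47² = 10.6 mA, giving V_DS = V_DD − I_D R_D = 4.92 − 10.6 × 0.143 = 3.41 V.
V_DS = 3.41 V ≥ V_ov = 2.47 V, confirming saturation.

I_D = 10.6 mA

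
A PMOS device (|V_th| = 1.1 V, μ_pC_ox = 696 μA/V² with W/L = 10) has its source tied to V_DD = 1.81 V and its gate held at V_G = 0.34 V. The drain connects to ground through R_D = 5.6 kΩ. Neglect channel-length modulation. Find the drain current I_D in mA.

I_D = 0.298 mA

V_SG = V_DD − V_G = 1.81 − 0.34 = 1.47 V, so V_ov = 1.47 − 1.1 = 0.37 V.
k_p = μ_pC_ox · (W/L) = 6.96 mA/V².
Assume saturation: I_D = ½ k_p V_ov² = 0.5 × 6.96 × 0.37² = 0.476 mA, giving V_SD = V_DD − I_D R_D = 1.81 − 0.476 × 5.6 = -0.858 V.
But -0.858 V < V_ov = 0.37 V, so the device is actually in triode.
In triode I_D = k_p[V_ov V_SD − ½ V_SD²] and I_D = (V_DD − V_SD)/R_D. Equating: 19.5 V_SD² − 15.42 V_SD + 1.81 = 0, giving V_SD = 0.143 V (the root below V_ov).
I_D = (1.81 − 0.143) / 5.6 = 0.298 mA.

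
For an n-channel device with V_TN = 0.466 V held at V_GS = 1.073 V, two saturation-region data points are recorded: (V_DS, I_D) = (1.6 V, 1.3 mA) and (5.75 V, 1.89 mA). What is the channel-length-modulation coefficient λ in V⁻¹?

With V_GS fixed, I_D ∝ (1 + λ V_DS) in saturation, so I_D2/I_D1 = (1 + λ V_DS2)/(1 + λ V_DS1).
1.89/1.3 = 1.454 = (1 + 5.75 λ)/(1 + 1.6 λ).
Solving: λ (I_D1 V_DS2 − I_D2 V_DS1) = I_D2 − I_D1, so λ = (1.89 − 1.3) / (1.3 × 5.75 − 1.89 × 1.6) = 0.59 / 4.45 = 0.133 V⁻¹.

λ = 0.133 V⁻¹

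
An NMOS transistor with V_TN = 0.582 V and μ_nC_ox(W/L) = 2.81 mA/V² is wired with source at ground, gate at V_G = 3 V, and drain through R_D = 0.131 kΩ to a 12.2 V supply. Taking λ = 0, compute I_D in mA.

I_D = 8.21 mA

V_GS = V_G = 3 V, so V_ov = 3 − 0.582 = 2.42 V.
Assume saturation: I_D = ½ k_n V_ov² = 0.5 × 2.81 × 2.42² = 8.21 mA, giving V_DS = V_DD − I_D R_D = 12.2 − 8.21 × 0.131 = 11.1 V.
V_DS = 11.1 V ≥ V_ov = 2.42 V, confirming saturation.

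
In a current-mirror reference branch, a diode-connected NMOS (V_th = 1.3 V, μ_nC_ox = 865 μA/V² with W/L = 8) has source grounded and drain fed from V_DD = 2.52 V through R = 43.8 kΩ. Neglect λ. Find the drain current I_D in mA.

I_D = 0.0259 mA

With gate tied to drain, V_GS = V_DS ≥ V_GS − V_th, so the device is in saturation.
k_n = μ_nC_ox · (W/L) = 6.92 mA/V².
KCL at the drain: ½ k_n (V_GS − V_th)² = (V_DD − V_GS)/R.
Let x = V_GS − 1.3. Then 152 x² + x − 1.22 = 0, giving x = 0.0865 V (positive root), so V_GS = 1.39 V.
I_D = (V_DD − V_GS)/R = (2.52 − 1.39) / 43.8 = 0.0259 mA.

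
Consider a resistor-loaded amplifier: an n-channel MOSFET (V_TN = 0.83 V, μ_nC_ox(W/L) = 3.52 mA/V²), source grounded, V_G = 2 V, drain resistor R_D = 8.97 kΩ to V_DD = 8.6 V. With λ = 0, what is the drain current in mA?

V_GS = V_G = 2 V, so V_ov = 2 − 0.83 = 1.17 V.
Assume saturation: I_D = ½ k_n V_ov² = 0.5 × 3.52 × 1.17² = 2.41 mA, giving V_DS = V_DD − I_D R_D = 8.6 − 2.41 × 8.97 = -13 V.
But -13 V < V_ov = 1.17 V, so the device is actually in triode.
In triode I_D = k_n[V_ov V_DS − ½ V_DS²] and I_D = (V_DD − V_DS)/R_D. Equating: 15.8 V_DS² − 37.94 V_DS + 8.6 = 0, giving V_DS = 0.253 V (the root below V_ov).
I_D = (8.6 − 0.253) / 8.97 = 0.931 mA.

I_D = 0.931 mA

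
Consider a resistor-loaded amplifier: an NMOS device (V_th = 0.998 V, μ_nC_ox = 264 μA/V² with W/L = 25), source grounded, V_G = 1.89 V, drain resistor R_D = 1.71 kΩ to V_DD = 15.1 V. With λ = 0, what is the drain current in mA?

V_GS = V_G = 1.89 V, so V_ov = 1.89 − 0.998 = 0.892 V.
k_n = μ_nC_ox · (W/L) = 6.6 mA/V².
Assume saturation: I_D = ½ k_n V_ov² = 0.5 × 6.6 × 0.892² = 2.63 mA, giving V_DS = V_DD − I_D R_D = 15.1 − 2.63 × 1.71 = 10.6 V.
V_DS = 10.6 V ≥ V_ov = 0.892 V, confirming saturation.

I_D = 2.63 mA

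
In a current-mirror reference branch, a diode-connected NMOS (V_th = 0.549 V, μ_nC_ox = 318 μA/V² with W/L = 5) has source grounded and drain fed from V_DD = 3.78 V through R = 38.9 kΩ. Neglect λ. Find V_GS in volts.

With gate tied to drain, V_GS = V_DS ≥ V_GS − V_th, so the device is in saturation.
k_n = μ_nC_ox · (W/L) = 1.59 mA/V².
KCL at the drain: ½ k_n (V_GS − V_th)² = (V_DD − V_GS)/R.
Let x = V_GS − 0.549. Then 30.9 x² + x − 3.231 = 0, giving x = 0.307 V (positive root), so V_GS = 0.856 V.
I_D = (V_DD − V_GS)/R = (3.78 − 0.856) / 38.9 = 0.0752 mA.

V_GS = 0.856 V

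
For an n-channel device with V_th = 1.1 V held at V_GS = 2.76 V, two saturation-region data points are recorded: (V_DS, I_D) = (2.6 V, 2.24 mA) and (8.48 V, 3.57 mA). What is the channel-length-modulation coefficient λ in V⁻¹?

With V_GS fixed, I_D ∝ (1 + λ V_DS) in saturation, so I_D2/I_D1 = (1 + λ V_DS2)/(1 + λ V_DS1).
3.57/2.24 = 1.594 = (1 + 8.48 λ)/(1 + 2.6 λ).
Solving: λ (I_D1 V_DS2 − I_D2 V_DS1) = I_D2 − I_D1, so λ = (3.57 − 2.24) / (2.24 × 8.48 − 3.57 × 2.6) = 1.33 / 9.71 = 0.137 V⁻¹.

λ = 0.137 V⁻¹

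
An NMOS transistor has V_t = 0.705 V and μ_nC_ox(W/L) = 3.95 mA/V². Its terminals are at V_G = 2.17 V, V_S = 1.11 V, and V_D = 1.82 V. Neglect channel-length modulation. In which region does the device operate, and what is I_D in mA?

Saturation; I_D = 0.249 mA

V_GS = V_G − V_S = 2.17 − 1.11 = 1.06 V; V_DS = V_D − V_S = 1.82 − 1.11 = 0.71 V.
V_ov = V_GS − V_t = 1.06 − 0.705 = 0.355 V.
Since V_DS = 0.71 V ≥ V_ov = 0.355 V, the device is in saturation.
I_D = ½ k_n V_ov² = 0.5 × 3.95 × 0.355² = 0.249 mA.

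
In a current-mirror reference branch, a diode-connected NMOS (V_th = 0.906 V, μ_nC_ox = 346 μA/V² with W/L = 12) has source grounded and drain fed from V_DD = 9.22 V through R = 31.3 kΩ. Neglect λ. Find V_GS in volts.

V_GS = 1.26 V

With gate tied to drain, V_GS = V_DS ≥ V_GS − V_th, so the device is in saturation.
k_n = μ_nC_ox · (W/L) = 4.152 mA/V².
KCL at the drain: ½ k_n (V_GS − V_th)² = (V_DD − V_GS)/R.
Let x = V_GS − 0.906. Then 65 x² + x − 8.314 = 0, giving x = 0.35 V (positive root), so V_GS = 1.26 V.
I_D = (V_DD − V_GS)/R = (9.22 − 1.26) / 31.3 = 0.254 mA.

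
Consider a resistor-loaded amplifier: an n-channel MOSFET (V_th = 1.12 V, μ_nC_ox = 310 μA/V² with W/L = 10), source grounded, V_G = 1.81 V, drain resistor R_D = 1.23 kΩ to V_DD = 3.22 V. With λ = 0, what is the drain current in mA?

I_D = 0.738 mA

V_GS = V_G = 1.81 V, so V_ov = 1.81 − 1.12 = 0.69 V.
k_n = μ_nC_ox · (W/L) = 3.1 mA/V².
Assume saturation: I_D = ½ k_n V_ov² = 0.5 × 3.1 × 0.69² = 0.738 mA, giving V_DS = V_DD − I_D R_D = 3.22 − 0.738 × 1.23 = 2.31 V.
V_DS = 2.31 V ≥ V_ov = 0.69 V, confirming saturation.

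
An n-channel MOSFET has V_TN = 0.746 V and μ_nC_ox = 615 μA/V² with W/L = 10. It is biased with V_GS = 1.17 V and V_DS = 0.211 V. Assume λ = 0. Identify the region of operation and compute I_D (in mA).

k_n = μ_nC_ox · (W/L) = 6.15 mA/V².
V_ov = V_GS − V_TN = 1.17 − 0.746 = 0.424 V.
Since V_DS = 0.211 V < V_ov = 0.424 V, the device is in the triode region.
I_D = k_n [V_ov · V_DS − ½ V_DS²] = 6.15 × [0.424 × 0.211 − 0.5 × 0.211²] = 0.413 mA.

Triode; I_D = 0.413 mA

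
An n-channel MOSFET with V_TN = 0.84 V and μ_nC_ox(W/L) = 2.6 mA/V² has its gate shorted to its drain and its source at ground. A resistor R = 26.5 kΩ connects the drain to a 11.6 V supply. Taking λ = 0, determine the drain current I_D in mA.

With gate tied to drain, V_GS = V_DS ≥ V_GS − V_TN, so the device is in saturation.
KCL at the drain: ½ k_n (V_GS − V_TN)² = (V_DD − V_GS)/R.
Let x = V_GS − 0.84. Then 34.5 x² + x − 10.76 = 0, giving x = 0.545 V (positive root), so V_GS = 1.38 V.
I_D = (V_DD − V_GS)/R = (11.6 − 1.38) / 26.5 = 0.385 mA.

I_D = 0.385 mA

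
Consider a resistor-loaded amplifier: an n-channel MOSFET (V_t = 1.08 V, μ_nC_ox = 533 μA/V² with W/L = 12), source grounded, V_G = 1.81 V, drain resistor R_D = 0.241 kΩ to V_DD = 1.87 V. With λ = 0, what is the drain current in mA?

I_D = 1.70 mA

V_GS = V_G = 1.81 V, so V_ov = 1.81 − 1.08 = 0.73 V.
k_n = μ_nC_ox · (W/L) = 6.396 mA/V².
Assume saturation: I_D = ½ k_n V_ov² = 0.5 × 6.396 × 0.73² = 1.7 mA, giving V_DS = V_DD − I_D R_D = 1.87 − 1.7 × 0.241 = 1.46 V.
V_DS = 1.46 V ≥ V_ov = 0.73 V, confirming saturation.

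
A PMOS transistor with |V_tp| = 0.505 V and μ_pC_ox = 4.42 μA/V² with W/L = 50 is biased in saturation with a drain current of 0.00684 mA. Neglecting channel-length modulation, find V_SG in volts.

V_SG = 0.754 V

k_p = μ_pC_ox · (W/L) = 0.221 mA/V².
In saturation I_D = ½ k_p (V_SG − |V_tp|)², so V_SG − |V_tp| = √(2 I_D / k_p) = √(2 × 0.00684 / 0.221) = 0.249 V.
V_SG = 0.505 + 0.249 = 0.754 V.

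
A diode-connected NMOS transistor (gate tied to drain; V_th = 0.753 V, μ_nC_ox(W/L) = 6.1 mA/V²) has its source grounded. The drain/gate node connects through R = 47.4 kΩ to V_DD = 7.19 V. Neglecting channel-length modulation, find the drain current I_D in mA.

With gate tied to drain, V_GS = V_DS ≥ V_GS − V_th, so the device is in saturation.
KCL at the drain: ½ k_n (V_GS − V_th)² = (V_DD − V_GS)/R.
Let x = V_GS − 0.753. Then 145 x² + x − 6.437 = 0, giving x = 0.208 V (positive root), so V_GS = 0.961 V.
I_D = (V_DD − V_GS)/R = (7.19 − 0.961) / 47.4 = 0.131 mA.

I_D = 0.131 mA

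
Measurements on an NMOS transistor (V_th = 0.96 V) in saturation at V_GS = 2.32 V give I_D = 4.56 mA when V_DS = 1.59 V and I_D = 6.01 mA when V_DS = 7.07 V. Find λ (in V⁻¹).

With V_GS fixed, I_D ∝ (1 + λ V_DS) in saturation, so I_D2/I_D1 = (1 + λ V_DS2)/(1 + λ V_DS1).
6.01/4.56 = 1.318 = (1 + 7.07 λ)/(1 + 1.59 λ).
Solving: λ (I_D1 V_DS2 − I_D2 V_DS1) = I_D2 − I_D1, so λ = (6.01 − 4.56) / (4.56 × 7.07 − 6.01 × 1.59) = 1.45 / 22.7 = 0.0639 V⁻¹.

λ = 0.0639 V⁻¹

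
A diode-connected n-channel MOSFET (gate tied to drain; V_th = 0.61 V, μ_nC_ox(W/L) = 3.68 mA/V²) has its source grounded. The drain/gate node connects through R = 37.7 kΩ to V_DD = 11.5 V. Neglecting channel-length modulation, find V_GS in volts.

V_GS = 0.999 V

With gate tied to drain, V_GS = V_DS ≥ V_GS − V_th, so the device is in saturation.
KCL at the drain: ½ k_n (V_GS − V_th)² = (V_DD − V_GS)/R.
Let x = V_GS − 0.61. Then 69.4 x² + x − 10.89 = 0, giving x = 0.389 V (positive root), so V_GS = 0.999 V.
I_D = (V_DD − V_GS)/R = (11.5 − 0.999) / 37.7 = 0.279 mA.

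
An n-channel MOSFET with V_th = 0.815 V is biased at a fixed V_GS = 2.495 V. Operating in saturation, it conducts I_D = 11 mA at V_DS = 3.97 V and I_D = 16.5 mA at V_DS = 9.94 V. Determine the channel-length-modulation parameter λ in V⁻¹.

With V_GS fixed, I_D ∝ (1 + λ V_DS) in saturation, so I_D2/I_D1 = (1 + λ V_DS2)/(1 + λ V_DS1).
16.5/11 = 1.5 = (1 + 9.94 λ)/(1 + 3.97 λ).
Solving: λ (I_D1 V_DS2 − I_D2 V_DS1) = I_D2 − I_D1, so λ = (16.5 − 11) / (11 × 9.94 − 16.5 × 3.97) = 5.5 / 43.8 = 0.125 V⁻¹.

λ = 0.125 V⁻¹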